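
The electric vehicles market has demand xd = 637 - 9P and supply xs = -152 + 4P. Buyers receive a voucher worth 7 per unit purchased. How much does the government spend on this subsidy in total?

Government cost = 10024/13

Pre-subsidy: 637 - 9P = -152 + 4P gives P* = 789/13, x* = 1180/13.
With the rebate, buyers effectively pay Pb = Ps − 7, where Ps is the price sellers receive.
Demand in terms of Ps becomes xd = 637 − 9(Ps − 7) = 700 - 9Ps. Setting this equal to supply: 700 - 9Ps = -152 + 4Ps, so Ps = 852/13.
Buyers pay Pb = 852/13 − 7 = 761/13; x' = -152 + 4·(852/13) = 1432/13.
Government outlay = subsidy × quantity = 7 × 1432/13 = 10024/13.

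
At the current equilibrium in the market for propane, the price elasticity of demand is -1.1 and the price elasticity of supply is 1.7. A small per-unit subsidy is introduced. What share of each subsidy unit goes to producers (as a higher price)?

For a small subsidy around the equilibrium, the benefit split depends on the relative slopes, which at a point are proportional to the elasticities.
Buyer share = εs/(εs + |εd|) = 1.7/(1.7 + 1.1) = 17/28; seller share = |εd|/(εs + |εd|) = 11/28.
So producers capture 11/28 of the subsidy.

Producer share = 11/28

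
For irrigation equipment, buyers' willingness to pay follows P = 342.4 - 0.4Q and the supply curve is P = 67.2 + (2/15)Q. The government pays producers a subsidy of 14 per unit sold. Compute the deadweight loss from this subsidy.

Pre-subsidy: 342.4 - 0.4Q = 67.2 + (2/15)Q gives Q* = 516 and P* = 136.
With the subsidy, sellers receive Ps = Pb + 14 for each unit, where Pb is the price buyers pay.
On the curves, Pb = 342.4 - 0.4Q and Ps = 67.2 + (2/15)Q; the wedge Ps − Pb = 14 gives 67.2 + (2/15)Q − (342.4 - 0.4Q) = 14, so Q' = 542.25.
Then Pb = 342.4 − 0.4·542.25 = 125.5 and Ps = 67.2 + (2/15)·542.25 = 139.5.
The subsidy expands output by 542.25 − 516 = 26.25 past the efficient level; on those units the gap between marginal cost and willingness to pay runs from 0 up to 14.
DWL = ½ × 14 × 26.25 = 183.75.

Deadweight loss = 183.75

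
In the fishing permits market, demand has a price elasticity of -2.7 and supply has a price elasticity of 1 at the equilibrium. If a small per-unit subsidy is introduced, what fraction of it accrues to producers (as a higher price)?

For a small subsidy around the equilibrium, the benefit split depends on the relative slopes, which at a point are proportional to the elasticities.
Buyer share = εs/(εs + |εd|) = 1/(1 + 2.7) = 10/37; seller share = |εd|/(εs + |εd|) = 27/37.
So producers capture 27/37 of the subsidy.

Producer share = 27/37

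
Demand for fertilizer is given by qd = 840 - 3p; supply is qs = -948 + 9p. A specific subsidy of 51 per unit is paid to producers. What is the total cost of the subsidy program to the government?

Pre-subsidy: 840 - 3p = -948 + 9p gives p* = 149, q* = 393.
With the subsidy, sellers receive ps = pb + 51 for each unit, where pb is the price buyers pay.
Supply in terms of pb becomes qs = -948 + 9(pb + 51) = -489 + 9pb. Setting this equal to demand: 840 - 3pb = -489 + 9pb, so pb = 110.75.
Sellers receive ps = 110.75 + 51 = 161.75; q' = 840 − 3·110.75 = 507.75.
Government outlay = subsidy × quantity = 51 × 507.75 = 25895.25.

Government cost = 25895.25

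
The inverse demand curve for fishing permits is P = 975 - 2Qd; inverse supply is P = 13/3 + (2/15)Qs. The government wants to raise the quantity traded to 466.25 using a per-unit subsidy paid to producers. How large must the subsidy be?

At Q = 466.25, from the demand curve buyers pay Pb = 975 − 2·466.25 = 42.5; from the supply curve sellers need Ps = 13/3 + (2/15)·466.25 = 66.5.
The subsidy must fill the gap: s = Ps − Pb = 66.5 − 42.5 = 24.

Required subsidy s = 24 per unit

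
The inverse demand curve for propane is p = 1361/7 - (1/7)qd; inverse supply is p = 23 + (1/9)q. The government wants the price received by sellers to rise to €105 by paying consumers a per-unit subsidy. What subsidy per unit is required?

At a seller price of 105, quantity supplied is -207 + 9·105 = 738.
Buyers absorb 738 only when they pay pb = 1361/7 − (1/7)·738 = 89.
s = ps − pb = 105 − 89 = 16.

Required subsidy s = €16 per unit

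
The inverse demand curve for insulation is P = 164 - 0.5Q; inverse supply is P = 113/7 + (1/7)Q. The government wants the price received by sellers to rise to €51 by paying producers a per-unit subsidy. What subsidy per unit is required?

Required subsidy s = €9 per unit

At a seller price of 51, quantity supplied is -113 + 7·51 = 244.
Buyers absorb 244 only when they pay Pb = 164 − 0.5·244 = 42.
s = Ps − Pb = 51 − 42 = 9.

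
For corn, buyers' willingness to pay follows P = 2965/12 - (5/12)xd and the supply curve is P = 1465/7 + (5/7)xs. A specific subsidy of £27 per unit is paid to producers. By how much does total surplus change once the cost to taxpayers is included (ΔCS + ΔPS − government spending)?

Net change in total surplus = -30618/95

Pre-subsidy: 2965/12 - (5/12)x = 1465/7 + (5/7)x gives x* = 635/19 and P* = 4430/19.
With the subsidy, sellers receive Ps = Pb + 27 for each unit, where Pb is the price buyers pay.
On the curves, Pb = 2965/12 - (5/12)x and Ps = 1465/7 + (5/7)x; the wedge Ps − Pb = 27 gives 1465/7 + (5/7)x − (2965/12 - (5/12)x) = 27, so x' = 5443/95.
Then Pb = 2965/12 − (5/12)·(5443/95) = 4241/19 and Ps = 1465/7 + (5/7)·(5443/95) = 4754/19.
ΔCS = ½(635/19 + 5443/95)(4430/19 − 4241/19) = 814401/1805; ΔPS = ½(635/19 + 5443/95)(4754/19 − 4430/19) = 1396116/1805.
Government spending = 27 × 5443/95 = 146961/95.
Net change = 814401/1805 + 1396116/1805 − 146961/95 = -30618/95. The loss equals the DWL triangle ½·27·2268/95.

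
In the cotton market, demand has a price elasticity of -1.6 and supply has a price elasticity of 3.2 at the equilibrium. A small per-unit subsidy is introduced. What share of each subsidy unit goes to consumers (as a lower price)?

For a small subsidy around the equilibrium, the benefit split depends on the relative slopes, which at a point are proportional to the elasticities.
Buyer share = εs/(εs + |εd|) = 3.2/(3.2 + 1.6) = 2/3; seller share = |εd|/(εs + |εd|) = 1/3.

Consumer share = 2/3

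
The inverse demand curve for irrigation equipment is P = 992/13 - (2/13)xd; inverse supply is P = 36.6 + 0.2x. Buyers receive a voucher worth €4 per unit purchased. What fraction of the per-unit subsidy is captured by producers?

Pre-subsidy: 992/13 - (2/13)x = 36.6 + 0.2x gives x* = 2581/23 and P* = 1358/23.
With the rebate, buyers effectively pay Pb = Ps − 4, where Ps is the price sellers receive.
On the curves, Pb = 992/13 - (2/13)x and Ps = 36.6 + 0.2x; the wedge Ps − Pb = 4 gives 36.6 + 0.2x − (992/13 - (2/13)x) = 4, so x' = 2841/23.
Then Pb = 992/13 − (2/13)·(2841/23) = 1318/23 and Ps = 36.6 + 0.2·(2841/23) = 1410/23.
Buyers' price falls by P* − Pb = 1358/23 − 1318/23 = 40/23; sellers' price rises by Ps − P* = 1410/23 − 1358/23 = 52/23.
So producers capture (52/23)/4 = 13/23 of each unit of subsidy.

Producer share = 13/23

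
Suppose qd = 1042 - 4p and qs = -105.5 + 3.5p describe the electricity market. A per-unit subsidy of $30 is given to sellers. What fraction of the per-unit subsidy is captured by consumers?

Consumer share = 7/15

Pre-subsidy: 1042 - 4p = -105.5 + 3.5p gives p* = 153, q* = 430.
With the subsidy, sellers receive ps = pb + 30 for each unit, where pb is the price buyers pay.
Supply in terms of pb becomes qs = -105.5 + 3.5(pb + 30) = -0.5 + 3.5pb. Setting this equal to demand: 1042 - 4pb = -0.5 + 3.5pb, so pb = 139.
Sellers receive ps = 139 + 30 = 169; q' = 1042 − 4·139 = 486.
Buyers' price falls by p* − pb = 153 − 139 = 14; sellers' price rises by ps − p* = 169 − 153 = 16.
So consumers capture 14/30 = 7/15 of each unit of subsidy.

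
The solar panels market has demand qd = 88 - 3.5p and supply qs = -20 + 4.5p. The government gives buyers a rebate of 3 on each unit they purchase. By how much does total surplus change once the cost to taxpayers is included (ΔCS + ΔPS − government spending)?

Net change in total surplus = -8.859375

Pre-subsidy: 88 - 3.5p = -20 + 4.5p gives p* = 13.5, q* = 40.75.
With the rebate, buyers effectively pay pb = ps − 3, where ps is the price sellers receive.
Demand in terms of ps becomes qd = 88 − 3.5(ps − 3) = 98.5 - 3.5ps. Setting this equal to supply: 98.5 - 3.5ps = -20 + 4.5ps, so ps = 14.8125.
Buyers pay pb = 14.8125 − 3 = 11.8125; q' = -20 + 4.5·14.8125 = 46.65625.
ΔCS = ½(40.75 + 46.65625)(13.5 − 11.8125) = 73.7490234375; ΔPS = ½(40.75 + 46.65625)(14.8125 − 13.5) = 57.3603515625.
Government spending = 3 × 46.65625 = 139.96875.
Net change = 73.7490234375 + 57.3603515625 − 139.96875 = -8.859375. The loss equals the DWL triangle ½·3·5.90625.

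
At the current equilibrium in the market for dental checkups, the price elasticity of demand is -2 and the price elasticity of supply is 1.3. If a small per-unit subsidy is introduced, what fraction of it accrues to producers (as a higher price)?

For a small subsidy around the equilibrium, the benefit split depends on the relative slopes, which at a point are proportional to the elasticities.
Buyer share = εs/(εs + |εd|) = 1.3/(1.3 + 2) = 13/33; seller share = |εd|/(εs + |εd|) = 20/33.
So producers capture 20/33 of the subsidy.

Producer share = 20/33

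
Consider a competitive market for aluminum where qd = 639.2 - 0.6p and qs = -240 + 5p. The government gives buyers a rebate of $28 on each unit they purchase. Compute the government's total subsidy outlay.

Pre-subsidy: 639.2 - 0.6p = -240 + 5p gives p* = 157, q* = 545.
With the rebate, buyers effectively pay pb = ps − 28, where ps is the price sellers receive.
Demand in terms of ps becomes qd = 639.2 − 0.6(ps − 28) = 656 - 0.6ps. Setting this equal to supply: 656 - 0.6ps = -240 + 5ps, so ps = 160.
Buyers pay pb = 160 − 28 = 132; q' = -240 + 5·160 = 560.
Government outlay = subsidy × quantity = 28 × 560 = 15680.

Government cost = $15680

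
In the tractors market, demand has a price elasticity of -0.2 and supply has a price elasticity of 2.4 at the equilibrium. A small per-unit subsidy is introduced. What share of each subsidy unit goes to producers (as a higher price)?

For a small subsidy around the equilibrium, the benefit split depends on the relative slopes, which at a point are proportional to the elasticities.
Buyer share = εs/(εs + |εd|) = 2.4/(2.4 + 0.2) = 12/13; seller share = |εd|/(εs + |εd|) = 1/13.
So producers capture 1/13 of the subsidy.

Producer share = 1/13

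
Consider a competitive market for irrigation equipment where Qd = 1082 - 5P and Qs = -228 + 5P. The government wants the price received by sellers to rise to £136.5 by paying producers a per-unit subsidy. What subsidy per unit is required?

Required subsidy s = £11 per unit

At a seller price of 136.5, quantity supplied is -228 + 5·136.5 = 454.5.
Buyers absorb 454.5 only when they pay Pb with 1082 − 5·Pb = 454.5, i.e. Pb = 125.5.
s = Ps − Pb = 136.5 − 125.5 = 11.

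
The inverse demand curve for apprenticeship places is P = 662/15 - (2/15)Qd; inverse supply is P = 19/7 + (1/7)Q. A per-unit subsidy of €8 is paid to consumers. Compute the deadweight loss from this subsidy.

Pre-subsidy: 662/15 - (2/15)Q = 19/7 + (1/7)Q gives Q* = 4349/29 and P* = 700/29.
With the rebate, buyers effectively pay Pb = Ps − 8, where Ps is the price sellers receive.
On the curves, Pb = 662/15 - (2/15)Q and Ps = 19/7 + (1/7)Q; the wedge Ps − Pb = 8 gives 19/7 + (1/7)Q − (662/15 - (2/15)Q) = 8, so Q' = 5189/29.
Then Pb = 662/15 − (2/15)·(5189/29) = 588/29 and Ps = 19/7 + (1/7)·(5189/29) = 820/29.
The subsidy expands output by 5189/29 − 4349/29 = 840/29 past the efficient level; on those units the gap between marginal cost and willingness to pay runs from 0 up to 8.
DWL = ½ × 8 × 840/29 = 3360/29.

Deadweight loss = 3360/29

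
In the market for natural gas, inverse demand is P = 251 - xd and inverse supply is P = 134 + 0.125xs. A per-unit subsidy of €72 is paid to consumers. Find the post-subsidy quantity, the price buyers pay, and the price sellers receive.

Pre-subsidy: 251 - x = 134 + 0.125x gives x* = 104 and P* = 147.
With the rebate, buyers effectively pay Pb = Ps − 72, where Ps is the price sellers receive.
On the curves, Pb = 251 - x and Ps = 134 + 0.125x; the wedge Ps − Pb = 72 gives 134 + 0.125x − (251 - x) = 72, so x' = 168.
Then Pb = 251 − 1·168 = 83 and Ps = 134 + 0.125·168 = 155.

x' = 168; buyers pay €83; sellers receive €155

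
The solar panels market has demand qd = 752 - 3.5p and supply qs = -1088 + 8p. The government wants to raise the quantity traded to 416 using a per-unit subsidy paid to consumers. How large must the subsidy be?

At q = 416, invert demand for the buyer price: pb = (752 − 416)/3.5 = 96; invert supply for the seller price: ps = (416 − (-1088))/8 = 188.
The subsidy must fill the gap: s = ps − pb = 188 − 96 = 92.

Required subsidy s = 92 per unit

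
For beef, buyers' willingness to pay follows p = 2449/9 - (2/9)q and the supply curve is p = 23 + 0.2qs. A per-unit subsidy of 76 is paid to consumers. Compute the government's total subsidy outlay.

Pre-subsidy: 2449/9 - (2/9)q = 23 + 0.2q gives q* = 590 and p* = 141.
With the rebate, buyers effectively pay pb = ps − 76, where ps is the price sellers receive.
On the curves, pb = 2449/9 - (2/9)q and ps = 23 + 0.2q; the wedge ps − pb = 76 gives 23 + 0.2q − (2449/9 - (2/9)q) = 76, so q' = 770.
Then pb = 2449/9 − (2/9)·770 = 101 and ps = 23 + 0.2·770 = 177.
Government outlay = subsidy × quantity = 76 × 770 = 58520.

Government cost = 58520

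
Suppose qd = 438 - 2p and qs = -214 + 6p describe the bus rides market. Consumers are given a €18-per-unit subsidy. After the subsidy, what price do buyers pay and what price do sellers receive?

Pre-subsidy: 438 - 2p = -214 + 6p gives p* = 81.5, q* = 275.
With the rebate, buyers effectively pay pb = ps − 18, where ps is the price sellers receive.
Demand in terms of ps becomes qd = 438 − 2(ps − 18) = 474 - 2ps. Setting this equal to supply: 474 - 2ps = -214 + 6ps, so ps = 86.
Buyers pay pb = 86 − 18 = 68; q' = -214 + 6·86 = 302.

Buyers pay €68; sellers receive €86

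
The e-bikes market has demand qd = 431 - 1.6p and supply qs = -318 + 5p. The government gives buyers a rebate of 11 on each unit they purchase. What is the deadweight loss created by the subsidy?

Pre-subsidy: 431 - 1.6p = -318 + 5p gives p* = 3745/33, q* = 8231/33.
With the rebate, buyers effectively pay pb = ps − 11, where ps is the price sellers receive.
Demand in terms of ps becomes qd = 431 − 1.6(ps − 11) = 448.6 - 1.6ps. Setting this equal to supply: 448.6 - 1.6ps = -318 + 5ps, so ps = 3833/33.
Buyers pay pb = 3833/33 − 11 = 3470/33; q' = -318 + 5·(3833/33) = 8671/33.
The subsidy expands output by 8671/33 − 8231/33 = 40/3 past the efficient level; on those units the gap between marginal cost and willingness to pay runs from 0 up to 11.
DWL = ½ × 11 × 40/3 = 220/3.

Deadweight loss = 220/3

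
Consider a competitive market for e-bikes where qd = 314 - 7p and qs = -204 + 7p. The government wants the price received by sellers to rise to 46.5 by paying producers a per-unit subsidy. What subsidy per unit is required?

At a seller price of 46.5, quantity supplied is -204 + 7·46.5 = 121.5.
Buyers absorb 121.5 only when they pay pb with 314 − 7·pb = 121.5, i.e. pb = 27.5.
s = ps − pb = 46.5 − 27.5 = 19.

Required subsidy s = 19 per unit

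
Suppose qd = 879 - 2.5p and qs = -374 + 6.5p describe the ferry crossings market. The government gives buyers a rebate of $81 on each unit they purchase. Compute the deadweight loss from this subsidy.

Deadweight loss = $5923.125

Pre-subsidy: 879 - 2.5p = -374 + 6.5p gives p* = 1253/9, q* = 9557/18.
With the rebate, buyers effectively pay pb = ps − 81, where ps is the price sellers receive.
Demand in terms of ps becomes qd = 879 − 2.5(ps − 81) = 1081.5 - 2.5ps. Setting this equal to supply: 1081.5 - 2.5ps = -374 + 6.5ps, so ps = 2911/18.
Buyers pay pb = 2911/18 − 81 = 1453/18; q' = -374 + 6.5·(2911/18) = 24379/36.
The subsidy expands output by 24379/36 − 9557/18 = 146.25 past the efficient level; on those units the gap between marginal cost and willingness to pay runs from 0 up to 81.
DWL = ½ × 81 × 146.25 = 5923.125.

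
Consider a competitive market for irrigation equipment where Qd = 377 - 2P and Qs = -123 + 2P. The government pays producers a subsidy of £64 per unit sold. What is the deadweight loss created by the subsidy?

Deadweight loss = £2048

Pre-subsidy: 377 - 2P = -123 + 2P gives P* = 125, Q* = 127.
With the subsidy, sellers receive Ps = Pb + 64 for each unit, where Pb is the price buyers pay.
Supply in terms of Pb becomes Qs = -123 + 2(Pb + 64) = 5 + 2Pb. Setting this equal to demand: 377 - 2Pb = 5 + 2Pb, so Pb = 93.
Sellers receive Ps = 93 + 64 = 157; Q' = 377 − 2·93 = 191.
The subsidy expands output by 191 − 127 = 64 past the efficient level; on those units the gap between marginal cost and willingness to pay runs from 0 up to 64.
DWL = ½ × 64 × 64 = 2048.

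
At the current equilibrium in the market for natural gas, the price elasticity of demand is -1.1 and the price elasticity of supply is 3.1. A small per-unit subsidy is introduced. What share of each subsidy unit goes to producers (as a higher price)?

For a small subsidy around the equilibrium, the benefit split depends on the relative slopes, which at a point are proportional to the elasticities.
Buyer share = εs/(εs + |εd|) = 3.1/(3.1 + 1.1) = 31/42; seller share = |εd|/(εs + |εd|) = 11/42.
So producers capture 11/42 of the subsidy.

Producer share = 11/42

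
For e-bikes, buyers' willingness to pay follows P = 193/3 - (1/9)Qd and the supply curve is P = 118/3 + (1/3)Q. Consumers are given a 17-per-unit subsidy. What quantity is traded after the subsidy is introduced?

Pre-subsidy: 193/3 - (1/9)Q = 118/3 + (1/3)Q gives Q* = 56.25 and P* = 697/12.
With the rebate, buyers effectively pay Pb = Ps − 17, where Ps is the price sellers receive.
On the curves, Pb = 193/3 - (1/9)Q and Ps = 118/3 + (1/3)Q; the wedge Ps − Pb = 17 gives 118/3 + (1/3)Q − (193/3 - (1/9)Q) = 17, so Q' = 94.5.
Then Pb = 193/3 − (1/9)·94.5 = 323/6 and Ps = 118/3 + (1/3)·94.5 = 425/6.

Q' = 94.5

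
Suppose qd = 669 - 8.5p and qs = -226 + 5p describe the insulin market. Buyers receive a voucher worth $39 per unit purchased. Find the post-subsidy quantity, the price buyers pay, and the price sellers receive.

q' = 6163/27; buyers pay 1400/27; sellers receive 2453/27

Pre-subsidy: 669 - 8.5p = -226 + 5p gives p* = 1790/27, q* = 2848/27.
With the rebate, buyers effectively pay pb = ps − 39, where ps is the price sellers receive.
Demand in terms of ps becomes qd = 669 − 8.5(ps − 39) = 1000.5 - 8.5ps. Setting this equal to supply: 1000.5 - 8.5ps = -226 + 5ps, so ps = 2453/27.
Buyers pay pb = 2453/27 − 39 = 1400/27; q' = -226 + 5·(2453/27) = 6163/27.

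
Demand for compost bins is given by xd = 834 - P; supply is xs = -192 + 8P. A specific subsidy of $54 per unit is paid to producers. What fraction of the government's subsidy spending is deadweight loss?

DWL / government spending = 0.03125

Pre-subsidy: 834 - P = -192 + 8P gives P* = 114, x* = 720.
With the subsidy, sellers receive Ps = Pb + 54 for each unit, where Pb is the price buyers pay.
Supply in terms of Pb becomes xs = -192 + 8(Pb + 54) = 240 + 8Pb. Setting this equal to demand: 834 - Pb = 240 + 8Pb, so Pb = 66.
Sellers receive Ps = 66 + 54 = 120; x' = 834 − 1·66 = 768.
ΔCS = ½(720 + 768)(114 − 66) = 35712; ΔPS = ½(720 + 768)(120 − 114) = 4464.
Government spending = 54 × 768 = 41472.
DWL = ½ × 54 × (768 − 720) = 1296; fraction = 1296 / 41472 = 0.03125.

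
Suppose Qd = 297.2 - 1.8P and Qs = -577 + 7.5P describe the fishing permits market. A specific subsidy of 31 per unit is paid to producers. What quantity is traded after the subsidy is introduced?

Q' = 173

Pre-subsidy: 297.2 - 1.8P = -577 + 7.5P gives P* = 94, Q* = 128.
With the subsidy, sellers receive Ps = Pb + 31 for each unit, where Pb is the price buyers pay.
Supply in terms of Pb becomes Qs = -577 + 7.5(Pb + 31) = -344.5 + 7.5Pb. Setting this equal to demand: 297.2 - 1.8Pb = -344.5 + 7.5Pb, so Pb = 69.
Sellers receive Ps = 69 + 31 = 100; Q' = 297.2 − 1.8·69 = 173.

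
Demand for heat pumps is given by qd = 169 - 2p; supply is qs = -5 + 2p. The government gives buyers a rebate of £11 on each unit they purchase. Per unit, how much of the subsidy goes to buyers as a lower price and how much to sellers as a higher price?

Pre-subsidy: 169 - 2p = -5 + 2p gives p* = 43.5, q* = 82.
With the rebate, buyers effectively pay pb = ps − 11, where ps is the price sellers receive.
Demand in terms of ps becomes qd = 169 − 2(ps − 11) = 191 - 2ps. Setting this equal to supply: 191 - 2ps = -5 + 2ps, so ps = 49.
Buyers pay pb = 49 − 11 = 38; q' = -5 + 2·49 = 93.
Buyers' price falls by p* − pb = 43.5 − 38 = 5.5; sellers' price rises by ps − p* = 49 − 43.5 = 5.5.

Buyers gain £5.5 per unit; sellers gain £5.5 per unit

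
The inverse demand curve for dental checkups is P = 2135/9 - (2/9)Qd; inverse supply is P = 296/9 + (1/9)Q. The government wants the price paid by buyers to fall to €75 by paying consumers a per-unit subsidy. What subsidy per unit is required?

Required subsidy s = €39 per unit

At a buyer price of 75, quantity demanded is 1067.5 − 4.5·75 = 730.
Sellers supply 730 only when they receive Ps = 296/9 + (1/9)·730 = 114.
s = Ps − Pb = 114 − 75 = 39.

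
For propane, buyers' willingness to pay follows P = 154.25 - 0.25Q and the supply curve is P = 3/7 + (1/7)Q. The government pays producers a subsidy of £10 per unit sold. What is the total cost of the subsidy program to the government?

Pre-subsidy: 154.25 - 0.25Q = 3/7 + (1/7)Q gives Q* = 4307/11 and P* = 620/11.
With the subsidy, sellers receive Ps = Pb + 10 for each unit, where Pb is the price buyers pay.
On the curves, Pb = 154.25 - 0.25Q and Ps = 3/7 + (1/7)Q; the wedge Ps − Pb = 10 gives 3/7 + (1/7)Q − (154.25 - 0.25Q) = 10, so Q' = 417.
Then Pb = 154.25 − 0.25·417 = 50 and Ps = 3/7 + (1/7)·417 = 60.
Government outlay = subsidy × quantity = 10 × 417 = 4170.

Government cost = £4170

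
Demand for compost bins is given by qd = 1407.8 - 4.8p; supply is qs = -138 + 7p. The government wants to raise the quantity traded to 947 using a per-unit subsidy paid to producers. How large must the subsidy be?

Required subsidy s = 59 per unit

At q = 947, invert demand for the buyer price: pb = (1407.8 − 947)/4.8 = 96; invert supply for the seller price: ps = (947 − (-138))/7 = 155.
The subsidy must fill the gap: s = ps − pb = 155 − 96 = 59.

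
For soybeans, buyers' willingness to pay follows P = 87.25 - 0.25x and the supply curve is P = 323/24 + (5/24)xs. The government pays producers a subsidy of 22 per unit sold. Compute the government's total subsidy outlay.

Pre-subsidy: 87.25 - 0.25x = 323/24 + (5/24)x gives x* = 161 and P* = 47.
With the subsidy, sellers receive Ps = Pb + 22 for each unit, where Pb is the price buyers pay.
On the curves, Pb = 87.25 - 0.25x and Ps = 323/24 + (5/24)x; the wedge Ps − Pb = 22 gives 323/24 + (5/24)x − (87.25 - 0.25x) = 22, so x' = 209.
Then Pb = 87.25 − 0.25·209 = 35 and Ps = 323/24 + (5/24)·209 = 57.
Government outlay = subsidy × quantity = 22 × 209 = 4598.

Government cost = 4598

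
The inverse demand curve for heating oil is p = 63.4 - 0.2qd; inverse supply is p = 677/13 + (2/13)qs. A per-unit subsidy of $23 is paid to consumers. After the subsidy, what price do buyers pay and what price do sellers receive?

Pre-subsidy: 63.4 - 0.2q = 677/13 + (2/13)q gives q* = 32 and p* = 57.
With the rebate, buyers effectively pay pb = ps − 23, where ps is the price sellers receive.
On the curves, pb = 63.4 - 0.2q and ps = 677/13 + (2/13)q; the wedge ps − pb = 23 gives 677/13 + (2/13)q − (63.4 - 0.2q) = 23, so q' = 97.
Then pb = 63.4 − 0.2·97 = 44 and ps = 677/13 + (2/13)·97 = 67.

Buyers pay $44; sellers receive $67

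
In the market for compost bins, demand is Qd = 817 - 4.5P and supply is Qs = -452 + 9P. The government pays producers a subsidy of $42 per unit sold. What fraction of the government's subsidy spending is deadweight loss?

Pre-subsidy: 817 - 4.5P = -452 + 9P gives P* = 94, Q* = 394.
With the subsidy, sellers receive Ps = Pb + 42 for each unit, where Pb is the price buyers pay.
Supply in terms of Pb becomes Qs = -452 + 9(Pb + 42) = -74 + 9Pb. Setting this equal to demand: 817 - 4.5Pb = -74 + 9Pb, so Pb = 66.
Sellers receive Ps = 66 + 42 = 108; Q' = 817 − 4.5·66 = 520.
ΔCS = ½(394 + 520)(94 − 66) = 12796; ΔPS = ½(394 + 520)(108 − 94) = 6398.
Government spending = 42 × 520 = 21840.
DWL = ½ × 42 × (520 − 394) = 2646; fraction = 2646 / 21840 = 63/520.

DWL / government spending = 63/520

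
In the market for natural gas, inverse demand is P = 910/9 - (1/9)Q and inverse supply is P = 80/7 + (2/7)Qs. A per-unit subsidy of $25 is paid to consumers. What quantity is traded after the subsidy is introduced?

Q' = 289

Pre-subsidy: 910/9 - (1/9)Q = 80/7 + (2/7)Q gives Q* = 226 and P* = 76.
With the rebate, buyers effectively pay Pb = Ps − 25, where Ps is the price sellers receive.
On the curves, Pb = 910/9 - (1/9)Q and Ps = 80/7 + (2/7)Q; the wedge Ps − Pb = 25 gives 80/7 + (2/7)Q − (910/9 - (1/9)Q) = 25, so Q' = 289.
Then Pb = 910/9 − (1/9)·289 = 69 and Ps = 80/7 + (2/7)·289 = 94.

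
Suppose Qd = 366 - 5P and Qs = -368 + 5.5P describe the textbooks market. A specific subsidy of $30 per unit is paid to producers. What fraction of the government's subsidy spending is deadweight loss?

Pre-subsidy: 366 - 5P = -368 + 5.5P gives P* = 1468/21, Q* = 346/21.
With the subsidy, sellers receive Ps = Pb + 30 for each unit, where Pb is the price buyers pay.
Supply in terms of Pb becomes Qs = -368 + 5.5(Pb + 30) = -203 + 5.5Pb. Setting this equal to demand: 366 - 5Pb = -203 + 5.5Pb, so Pb = 1138/21.
Sellers receive Ps = 1138/21 + 30 = 1768/21; Q' = 366 − 5·(1138/21) = 1996/21.
ΔCS = ½(346/21 + 1996/21)(1468/21 − 1138/21) = 128810/147; ΔPS = ½(346/21 + 1996/21)(1768/21 − 1468/21) = 117100/147.
Government spending = 30 × 1996/21 = 19960/7.
DWL = ½ × 30 × (1996/21 − 346/21) = 8250/7; fraction = (8250/7) / (19960/7) = 825/1996.

DWL / government spending = 825/1996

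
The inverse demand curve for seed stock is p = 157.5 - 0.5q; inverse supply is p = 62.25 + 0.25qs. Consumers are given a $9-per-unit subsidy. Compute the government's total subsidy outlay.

Pre-subsidy: 157.5 - 0.5q = 62.25 + 0.25q gives q* = 127 and p* = 94.
With the rebate, buyers effectively pay pb = ps − 9, where ps is the price sellers receive.
On the curves, pb = 157.5 - 0.5q and ps = 62.25 + 0.25q; the wedge ps − pb = 9 gives 62.25 + 0.25q − (157.5 - 0.5q) = 9, so q' = 139.
Then pb = 157.5 − 0.5·139 = 88 and ps = 62.25 + 0.25·139 = 97.
Government outlay = subsidy × quantity = 9 × 139 = 1251.

Government cost = $1251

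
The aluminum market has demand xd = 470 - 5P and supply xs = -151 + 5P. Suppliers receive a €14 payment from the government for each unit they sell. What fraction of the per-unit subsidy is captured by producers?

Producer share = 0.5

Pre-subsidy: 470 - 5P = -151 + 5P gives P* = 62.1, x* = 159.5.
With the subsidy, sellers receive Ps = Pb + 14 for each unit, where Pb is the price buyers pay.
Supply in terms of Pb becomes xs = -151 + 5(Pb + 14) = -81 + 5Pb. Setting this equal to demand: 470 - 5Pb = -81 + 5Pb, so Pb = 55.1.
Sellers receive Ps = 55.1 + 14 = 69.1; x' = 470 − 5·55.1 = 194.5.
Buyers' price falls by P* − Pb = 62.1 − 55.1 = 7; sellers' price rises by Ps − P* = 69.1 − 62.1 = 7.
So producers capture 7/14 = 0.5 of each unit of subsidy.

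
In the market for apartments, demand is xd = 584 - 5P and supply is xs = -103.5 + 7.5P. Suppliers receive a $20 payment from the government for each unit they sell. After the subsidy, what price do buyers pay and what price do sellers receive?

Buyers pay $43; sellers receive $63

Pre-subsidy: 584 - 5P = -103.5 + 7.5P gives P* = 55, x* = 309.
With the subsidy, sellers receive Ps = Pb + 20 for each unit, where Pb is the price buyers pay.
Supply in terms of Pb becomes xs = -103.5 + 7.5(Pb + 20) = 46.5 + 7.5Pb. Setting this equal to demand: 584 - 5Pb = 46.5 + 7.5Pb, so Pb = 43.
Sellers receive Ps = 43 + 20 = 63; x' = 584 − 5·43 = 369.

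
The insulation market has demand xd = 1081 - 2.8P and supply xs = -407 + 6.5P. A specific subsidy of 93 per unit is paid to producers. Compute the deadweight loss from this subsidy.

Deadweight loss = 8463

Pre-subsidy: 1081 - 2.8P = -407 + 6.5P gives P* = 160, x* = 633.
With the subsidy, sellers receive Ps = Pb + 93 for each unit, where Pb is the price buyers pay.
Supply in terms of Pb becomes xs = -407 + 6.5(Pb + 93) = 197.5 + 6.5Pb. Setting this equal to demand: 1081 - 2.8Pb = 197.5 + 6.5Pb, so Pb = 95.
Sellers receive Ps = 95 + 93 = 188; x' = 1081 − 2.8·95 = 815.
The subsidy expands output by 815 − 633 = 182 past the efficient level; on those units the gap between marginal cost and willingness to pay runs from 0 up to 93.
DWL = ½ × 93 × 182 = 8463.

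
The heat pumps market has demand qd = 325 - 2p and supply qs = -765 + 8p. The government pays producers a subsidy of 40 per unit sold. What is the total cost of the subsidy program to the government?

Pre-subsidy: 325 - 2p = -765 + 8p gives p* = 109, q* = 107.
With the subsidy, sellers receive ps = pb + 40 for each unit, where pb is the price buyers pay.
Supply in terms of pb becomes qs = -765 + 8(pb + 40) = -445 + 8pb. Setting this equal to demand: 325 - 2pb = -445 + 8pb, so pb = 77.
Sellers receive ps = 77 + 40 = 117; q' = 325 − 2·77 = 171.
Government outlay = subsidy × quantity = 40 × 171 = 6840.

Government cost = 6840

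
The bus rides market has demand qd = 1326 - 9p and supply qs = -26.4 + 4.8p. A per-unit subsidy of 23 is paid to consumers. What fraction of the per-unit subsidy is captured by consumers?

Pre-subsidy: 1326 - 9p = -26.4 + 4.8p gives p* = 98, q* = 444.
With the rebate, buyers effectively pay pb = ps − 23, where ps is the price sellers receive.
Demand in terms of ps becomes qd = 1326 − 9(ps − 23) = 1533 - 9ps. Setting this equal to supply: 1533 - 9ps = -26.4 + 4.8ps, so ps = 113.
Buyers pay pb = 113 − 23 = 90; q' = -26.4 + 4.8·113 = 516.
Buyers' price falls by p* − pb = 98 − 90 = 8; sellers' price rises by ps − p* = 113 − 98 = 15.
So consumers capture 8/23 = 8/23 of each unit of subsidy.

Consumer share = 8/23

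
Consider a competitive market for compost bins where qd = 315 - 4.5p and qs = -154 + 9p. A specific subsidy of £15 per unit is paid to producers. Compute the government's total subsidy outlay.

Government cost = £3055

Pre-subsidy: 315 - 4.5p = -154 + 9p gives p* = 938/27, q* = 476/3.
With the subsidy, sellers receive ps = pb + 15 for each unit, where pb is the price buyers pay.
Supply in terms of pb becomes qs = -154 + 9(pb + 15) = -19 + 9pb. Setting this equal to demand: 315 - 4.5pb = -19 + 9pb, so pb = 668/27.
Sellers receive ps = 668/27 + 15 = 1073/27; q' = 315 − 4.5·(668/27) = 611/3.
Government outlay = subsidy × quantity = 15 × 611/3 = 3055.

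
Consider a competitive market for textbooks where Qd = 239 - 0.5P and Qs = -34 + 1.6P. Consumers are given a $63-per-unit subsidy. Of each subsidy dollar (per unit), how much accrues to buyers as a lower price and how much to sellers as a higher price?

Pre-subsidy: 239 - 0.5P = -34 + 1.6P gives P* = 130, Q* = 174.
With the rebate, buyers effectively pay Pb = Ps − 63, where Ps is the price sellers receive.
Demand in terms of Ps becomes Qd = 239 − 0.5(Ps − 63) = 270.5 - 0.5Ps. Setting this equal to supply: 270.5 - 0.5Ps = -34 + 1.6Ps, so Ps = 145.
Buyers pay Pb = 145 − 63 = 82; Q' = -34 + 1.6·145 = 198.
Buyers' price falls by P* − Pb = 130 − 82 = 48; sellers' price rises by Ps − P* = 145 − 130 = 15.

Buyers gain $48 per unit; sellers gain $15 per unit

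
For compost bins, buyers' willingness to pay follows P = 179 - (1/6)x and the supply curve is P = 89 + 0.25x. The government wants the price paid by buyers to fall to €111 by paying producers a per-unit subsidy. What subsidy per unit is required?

Required subsidy s = €80 per unit

At a buyer price of 111, quantity demanded is 1074 − 6·111 = 408.
Sellers supply 408 only when they receive Ps = 89 + 0.25·408 = 191.
s = Ps − Pb = 191 − 111 = 80.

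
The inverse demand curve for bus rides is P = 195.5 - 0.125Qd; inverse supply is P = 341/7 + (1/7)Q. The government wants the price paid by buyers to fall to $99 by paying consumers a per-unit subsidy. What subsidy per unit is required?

At a buyer price of 99, quantity demanded is 1564 − 8·99 = 772.
Sellers supply 772 only when they receive Ps = 341/7 + (1/7)·772 = 159.
s = Ps − Pb = 159 − 99 = 60.

Required subsidy s = $60 per unit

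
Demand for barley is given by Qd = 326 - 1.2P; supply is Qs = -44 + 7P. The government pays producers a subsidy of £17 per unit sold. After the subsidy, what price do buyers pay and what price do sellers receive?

Buyers pay 1255/41; sellers receive 1952/41

Pre-subsidy: 326 - 1.2P = -44 + 7P gives P* = 1850/41, Q* = 11146/41.
With the subsidy, sellers receive Ps = Pb + 17 for each unit, where Pb is the price buyers pay.
Supply in terms of Pb becomes Qs = -44 + 7(Pb + 17) = 75 + 7Pb. Setting this equal to demand: 326 - 1.2Pb = 75 + 7Pb, so Pb = 1255/41.
Sellers receive Ps = 1255/41 + 17 = 1952/41; Q' = 326 − 1.2·(1255/41) = 11860/41.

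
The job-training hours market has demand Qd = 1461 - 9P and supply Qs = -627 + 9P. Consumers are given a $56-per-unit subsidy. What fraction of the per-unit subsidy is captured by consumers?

Pre-subsidy: 1461 - 9P = -627 + 9P gives P* = 116, Q* = 417.
With the rebate, buyers effectively pay Pb = Ps − 56, where Ps is the price sellers receive.
Demand in terms of Ps becomes Qd = 1461 − 9(Ps − 56) = 1965 - 9Ps. Setting this equal to supply: 1965 - 9Ps = -627 + 9Ps, so Ps = 144.
Buyers pay Pb = 144 − 56 = 88; Q' = -627 + 9·144 = 669.
Buyers' price falls by P* − Pb = 116 − 88 = 28; sellers' price rises by Ps − P* = 144 − 116 = 28.
So consumers capture 28/56 = 0.5 of each unit of subsidy.

Consumer share = 0.5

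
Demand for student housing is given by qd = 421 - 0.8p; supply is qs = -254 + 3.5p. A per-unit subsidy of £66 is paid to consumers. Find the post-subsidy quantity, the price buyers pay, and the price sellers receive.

q' = 14551/43; buyers pay 4440/43; sellers receive 7278/43

Pre-subsidy: 421 - 0.8p = -254 + 3.5p gives p* = 6750/43, q* = 12703/43.
With the rebate, buyers effectively pay pb = ps − 66, where ps is the price sellers receive.
Demand in terms of ps becomes qd = 421 − 0.8(ps − 66) = 473.8 - 0.8ps. Setting this equal to supply: 473.8 - 0.8ps = -254 + 3.5ps, so ps = 7278/43.
Buyers pay pb = 7278/43 − 66 = 4440/43; q' = -254 + 3.5·(7278/43) = 14551/43.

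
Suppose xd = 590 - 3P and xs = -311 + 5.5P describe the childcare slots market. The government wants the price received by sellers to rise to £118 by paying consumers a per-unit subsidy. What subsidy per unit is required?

Required subsidy s = £34 per unit

At a seller price of 118, quantity supplied is -311 + 5.5·118 = 338.
Buyers absorb 338 only when they pay Pb with 590 − 3·Pb = 338, i.e. Pb = 84.
s = Ps − Pb = 118 − 84 = 34.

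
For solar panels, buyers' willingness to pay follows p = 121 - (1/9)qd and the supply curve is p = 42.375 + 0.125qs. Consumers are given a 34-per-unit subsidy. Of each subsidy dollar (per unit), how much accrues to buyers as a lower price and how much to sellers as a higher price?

Buyers gain 16 per unit; sellers gain 18 per unit

Pre-subsidy: 121 - (1/9)q = 42.375 + 0.125q gives q* = 333 and p* = 84.
With the rebate, buyers effectively pay pb = ps − 34, where ps is the price sellers receive.
On the curves, pb = 121 - (1/9)q and ps = 42.375 + 0.125q; the wedge ps − pb = 34 gives 42.375 + 0.125q − (121 - (1/9)q) = 34, so q' = 477.
Then pb = 121 − (1/9)·477 = 68 and ps = 42.375 + 0.125·477 = 102.
Buyers' price falls by p* − pb = 84 − 68 = 16; sellers' price rises by ps − p* = 102 − 84 = 18.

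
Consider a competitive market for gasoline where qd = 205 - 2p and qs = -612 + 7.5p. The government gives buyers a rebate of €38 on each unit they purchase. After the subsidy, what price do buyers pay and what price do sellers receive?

Buyers pay €56; sellers receive €94

Pre-subsidy: 205 - 2p = -612 + 7.5p gives p* = 86, q* = 33.
With the rebate, buyers effectively pay pb = ps − 38, where ps is the price sellers receive.
Demand in terms of ps becomes qd = 205 − 2(ps − 38) = 281 - 2ps. Setting this equal to supply: 281 - 2ps = -612 + 7.5ps, so ps = 94.
Buyers pay pb = 94 − 38 = 56; q' = -612 + 7.5·94 = 93.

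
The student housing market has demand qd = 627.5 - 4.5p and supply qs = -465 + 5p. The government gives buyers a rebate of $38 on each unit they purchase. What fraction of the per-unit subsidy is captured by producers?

Pre-subsidy: 627.5 - 4.5p = -465 + 5p gives p* = 115, q* = 110.
With the rebate, buyers effectively pay pb = ps − 38, where ps is the price sellers receive.
Demand in terms of ps becomes qd = 627.5 − 4.5(ps − 38) = 798.5 - 4.5ps. Setting this equal to supply: 798.5 - 4.5ps = -465 + 5ps, so ps = 133.
Buyers pay pb = 133 − 38 = 95; q' = -465 + 5·133 = 200.
Buyers' price falls by p* − pb = 115 − 95 = 20; sellers' price rises by ps − p* = 133 − 115 = 18.
So producers capture 18/38 = 9/19 of each unit of subsidy.

Producer share = 9/19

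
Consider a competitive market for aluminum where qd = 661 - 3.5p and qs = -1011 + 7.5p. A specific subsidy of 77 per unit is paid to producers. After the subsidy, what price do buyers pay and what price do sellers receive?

Buyers pay 99.5; sellers receive 176.5

Pre-subsidy: 661 - 3.5p = -1011 + 7.5p gives p* = 152, q* = 129.
With the subsidy, sellers receive ps = pb + 77 for each unit, where pb is the price buyers pay.
Supply in terms of pb becomes qs = -1011 + 7.5(pb + 77) = -433.5 + 7.5pb. Setting this equal to demand: 661 - 3.5pb = -433.5 + 7.5pb, so pb = 99.5.
Sellers receive ps = 99.5 + 77 = 176.5; q' = 661 − 3.5·99.5 = 312.75.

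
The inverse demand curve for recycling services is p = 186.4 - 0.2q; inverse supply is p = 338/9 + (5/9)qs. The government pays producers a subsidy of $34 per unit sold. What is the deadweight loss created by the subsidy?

Pre-subsidy: 186.4 - 0.2q = 338/9 + (5/9)q gives q* = 197 and p* = 147.
With the subsidy, sellers receive ps = pb + 34 for each unit, where pb is the price buyers pay.
On the curves, pb = 186.4 - 0.2q and ps = 338/9 + (5/9)q; the wedge ps − pb = 34 gives 338/9 + (5/9)q − (186.4 - 0.2q) = 34, so q' = 242.
Then pb = 186.4 − 0.2·242 = 138 and ps = 338/9 + (5/9)·242 = 172.
The subsidy expands output by 242 − 197 = 45 past the efficient level; on those units the gap between marginal cost and willingness to pay runs from 0 up to 34.
DWL = ½ × 34 × 45 = 765.

Deadweight loss = $765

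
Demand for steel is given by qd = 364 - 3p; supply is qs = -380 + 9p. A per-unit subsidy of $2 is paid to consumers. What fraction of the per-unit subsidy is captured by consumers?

Pre-subsidy: 364 - 3p = -380 + 9p gives p* = 62, q* = 178.
With the rebate, buyers effectively pay pb = ps − 2, where ps is the price sellers receive.
Demand in terms of ps becomes qd = 364 − 3(ps − 2) = 370 - 3ps. Setting this equal to supply: 370 - 3ps = -380 + 9ps, so ps = 62.5.
Buyers pay pb = 62.5 − 2 = 60.5; q' = -380 + 9·62.5 = 182.5.
Buyers' price falls by p* − pb = 62 − 60.5 = 1.5; sellers' price rises by ps − p* = 62.5 − 62 = 0.5.
So consumers capture 1.5/2 = 0.75 of each unit of subsidy.

Consumer share = 0.75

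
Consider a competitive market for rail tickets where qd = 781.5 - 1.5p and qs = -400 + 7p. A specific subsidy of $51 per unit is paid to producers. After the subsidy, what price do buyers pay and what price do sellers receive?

Buyers pay $97; sellers receive $148

Pre-subsidy: 781.5 - 1.5p = -400 + 7p gives p* = 139, q* = 573.
With the subsidy, sellers receive ps = pb + 51 for each unit, where pb is the price buyers pay.
Supply in terms of pb becomes qs = -400 + 7(pb + 51) = -43 + 7pb. Setting this equal to demand: 781.5 - 1.5pb = -43 + 7pb, so pb = 97.
Sellers receive ps = 97 + 51 = 148; q' = 781.5 − 1.5·97 = 636.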